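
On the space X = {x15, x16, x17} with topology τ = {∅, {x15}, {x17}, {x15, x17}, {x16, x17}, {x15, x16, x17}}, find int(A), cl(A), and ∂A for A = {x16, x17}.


int(A) = {x16, x17}, cl(A) = {x16, x17}, ∂A = ∅.

Closed sets in (X, τ) are complements of opens:
  closed(X, τ) = {∅, {x15}, {x16}, {x15, x16}, {x16, x17}, {x15, x16, x17}}.
int(A) = ⋃ {U ∈ τ : U ⊆ A}. Opens contained in A: ∅, {x17}, {x16, x17}.
Taking the union of these: int(A) = {x16, x17}.
cl(A) = ⋂ {C closed : A ⊆ C}. Closed sets containing A: {x16, x17}, {x15, x16, x17}.
Intersecting these: cl(A) = {x16, x17}.
∂A = cl(A) ∖ int(A) = {x16, x17} ∖ {x16, x17} = ∅.


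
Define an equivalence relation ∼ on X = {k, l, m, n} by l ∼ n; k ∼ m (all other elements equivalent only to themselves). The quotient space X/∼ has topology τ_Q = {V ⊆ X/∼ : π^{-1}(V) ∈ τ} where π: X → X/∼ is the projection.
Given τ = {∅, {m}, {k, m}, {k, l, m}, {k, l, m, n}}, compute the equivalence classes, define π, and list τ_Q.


X/∼ = {[k=m], [l=n]}; |τ_Q| = 3.

Equivalence classes: [k=m], [l=n].
Quotient map π: X → X/∼ sends k ↦ [k=m], l ↦ [l=n], m ↦ [k=m], n ↦ [l=n].
For each subset V ⊆ X/∼, compute π^{-1}(V) ⊆ X and check whether π^{-1}(V) ∈ τ. V is open in τ_Q iff π^{-1}(V) ∈ τ.
  V = {}: π^{-1}(V) = ∅ ∈ τ ✓.
  V = {[k=m]}: π^{-1}(V) = {k, m} ∈ τ ✓.
  V = {[l=n]}: π^{-1}(V) = {l, n} ∉ τ ✗.
  V = {[k=m], [l=n]}: π^{-1}(V) = {k, l, m, n} ∈ τ ✓.
Open sets in the quotient: τ_Q = {{}, {[k=m]}, {[k=m], [l=n]}} (3 elements).


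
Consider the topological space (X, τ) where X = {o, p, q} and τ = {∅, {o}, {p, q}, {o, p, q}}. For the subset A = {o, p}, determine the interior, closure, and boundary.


int(A) = {o}, cl(A) = {o, p, q}, ∂A = {p, q}.

Closed sets in (X, τ) are complements of opens:
  closed(X, τ) = {∅, {o}, {p, q}, {o, p, q}}.
int(A) = ⋃ {U ∈ τ : U ⊆ A}. Opens contained in A: ∅, {o}.
Taking the union of these: int(A) = {o}.
cl(A) = ⋂ {C closed : A ⊆ C}. Closed sets containing A: {o, p, q}.
Intersecting these: cl(A) = {o, p, q}.
∂A = cl(A) ∖ int(A) = {o, p, q} ∖ {o} = {p, q}.


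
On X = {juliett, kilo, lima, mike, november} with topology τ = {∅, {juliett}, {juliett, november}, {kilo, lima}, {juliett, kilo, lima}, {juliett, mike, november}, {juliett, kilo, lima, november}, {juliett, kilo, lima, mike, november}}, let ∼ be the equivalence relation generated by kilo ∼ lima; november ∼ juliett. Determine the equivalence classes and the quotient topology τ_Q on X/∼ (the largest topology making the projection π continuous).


X/∼ = {[juliett=november], [kilo=lima], [mike]}; |τ_Q| = 6.

Equivalence classes: [juliett=november], [kilo=lima], [mike].
Quotient map π: X → X/∼ sends juliett ↦ [juliett=november], kilo ↦ [kilo=lima], lima ↦ [kilo=lima], mike ↦ [mike], november ↦ [juliett=november].
For each subset V ⊆ X/∼, compute π^{-1}(V) ⊆ X and check whether π^{-1}(V) ∈ τ. V is open in τ_Q iff π^{-1}(V) ∈ τ.
  V = {}: π^{-1}(V) = ∅ ∈ τ ✓.
  V = {[juliett=november]}: π^{-1}(V) = {juliett, november} ∈ τ ✓.
  V = {[kilo=lima]}: π^{-1}(V) = {kilo, lima} ∈ τ ✓.
  V = {[juliett=november], [kilo=lima]}: π^{-1}(V) = {juliett, kilo, lima, november} ∈ τ ✓.
  V = {[mike]}: π^{-1}(V) = {mike} ∉ τ ✗.
  V = {[juliett=november], [mike]}: π^{-1}(V) = {juliett, mike, november} ∈ τ ✓.
  V = {[kilo=lima], [mike]}: π^{-1}(V) = {kilo, lima, mike} ∉ τ ✗.
  V = {[juliett=november], [kilo=lima], [mike]}: π^{-1}(V) = {juliett, kilo, lima, mike, november} ∈ τ ✓.
Open sets in the quotient: τ_Q = {{}, {[juliett=november]}, {[kilo=lima]}, {[juliett=november], [kilo=lima]}, {[juliett=november], [mike]}, {[juliett=november], [kilo=lima], [mike]}} (6 elements).


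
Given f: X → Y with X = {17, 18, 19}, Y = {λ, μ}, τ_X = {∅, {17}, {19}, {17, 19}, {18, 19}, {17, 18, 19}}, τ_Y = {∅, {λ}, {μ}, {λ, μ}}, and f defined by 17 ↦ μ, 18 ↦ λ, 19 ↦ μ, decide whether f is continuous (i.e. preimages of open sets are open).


f is NOT continuous.

Compute f^{-1}(U) for each U ∈ τ_Y:
  U = ∅: f^{-1}(U) = ∅ ∈ τ_X ✓.
  U = {λ}: f^{-1}(U) = {18} ∉ τ_X ✗.
  U = {μ}: f^{-1}(U) = {17, 19} ∈ τ_X ✓.
  U = {λ, μ}: f^{-1}(U) = {17, 18, 19} ∈ τ_X ✓.
Found U = {λ} with f^{-1}(U) = {18} not in τ_X. Therefore f is NOT continuous.


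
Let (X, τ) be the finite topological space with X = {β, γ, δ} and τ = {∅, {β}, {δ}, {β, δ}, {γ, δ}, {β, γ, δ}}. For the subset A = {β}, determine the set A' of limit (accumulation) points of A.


A' = ∅

For each x ∈ X, list the open sets U ∈ τ with x ∈ U, then check whether U ∩ (A ∖ {x}) ≠ ∅ for every such U.
  x = β: open {β} ∋ x has {β} ∩ (A ∖ {β}) = ∅, so x is NOT a limit point.
  x = γ: open {γ, δ} ∋ x has {γ, δ} ∩ (A ∖ {γ}) = ∅, so x is NOT a limit point.
  x = δ: open {δ} ∋ x has {δ} ∩ (A ∖ {δ}) = ∅, so x is NOT a limit point.
Collecting: A' = ∅.


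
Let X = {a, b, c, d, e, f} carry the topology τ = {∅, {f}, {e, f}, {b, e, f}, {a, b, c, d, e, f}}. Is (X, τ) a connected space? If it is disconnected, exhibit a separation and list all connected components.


(X, τ) is connected.

Find clopen sets (U ∈ τ with X ∖ U ∈ τ):
  U = ∅, X ∖ U = {a, b, c, d, e, f} — both open, so U is clopen.
  U = {a, b, c, d, e, f}, X ∖ U = ∅ — both open, so U is clopen.
Only trivial clopens (∅ and X) exist, so (X, τ) is connected.
Compute connected components by grouping points that agree on all clopens:
  component: {a, b, c, d, e, f}


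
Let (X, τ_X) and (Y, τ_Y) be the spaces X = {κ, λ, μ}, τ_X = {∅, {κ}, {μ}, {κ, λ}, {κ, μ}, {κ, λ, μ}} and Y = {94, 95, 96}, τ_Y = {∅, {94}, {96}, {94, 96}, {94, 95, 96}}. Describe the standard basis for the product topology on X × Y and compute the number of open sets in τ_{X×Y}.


Basis B = {∅ × ∅, {κ} × {94}, {κ} × {96}, {μ} × {94}, {μ} × {96}, {κ} × {94, 96}, {κ, λ} × {94}, {κ, μ} × {94}, {κ, λ} × {96}, {κ, μ} × {96}, {μ} × {94, 96}, {κ} × {94, 95, 96}, {κ, λ, μ} × {94}, {κ, λ, μ} × {96}, {μ} × {94, 95, 96}, {κ, λ} × {94, 96}, {κ, μ} × {94, 96}, {κ, λ} × {94, 95, 96}, {κ, μ} × {94, 95, 96}, {κ, λ, μ} × {94, 96}, {κ, λ, μ} × {94, 95, 96}}; |τ_{X×Y}| = 70.

Enumerate products U × V with U ∈ τ_X, V ∈ τ_Y (deduplicated):
  ∅ × ∅ = {} (∅)
  {κ} × {94} = {(κ,94)}
  {κ} × {96} = {(κ,96)}
  {μ} × {94} = {(μ,94)}
  {μ} × {96} = {(μ,96)}
  {κ} × {94, 96} = {(κ,94), (κ,96)}
  {κ, λ} × {94} = {(κ,94), (λ,94)}
  {κ, μ} × {94} = {(κ,94), (μ,94)}
  {κ, λ} × {96} = {(κ,96), (λ,96)}
  {κ, μ} × {96} = {(κ,96), (μ,96)}
  {μ} × {94, 96} = {(μ,94), (μ,96)}
  {κ} × {94, 95, 96} = {(κ,94), (κ,95), (κ,96)}
  {κ, λ, μ} × {94} = {(κ,94), (λ,94), (μ,94)}
  {κ, λ, μ} × {96} = {(κ,96), (λ,96), (μ,96)}
  {μ} × {94, 95, 96} = {(μ,94), (μ,95), (μ,96)}
  {κ, λ} × {94, 96} = {(κ,94), (κ,96), (λ,94), (λ,96)}
  {κ, μ} × {94, 96} = {(κ,94), (κ,96), (μ,94), (μ,96)}
  {κ, λ} × {94, 95, 96} = {(κ,94), (κ,95), (κ,96), (λ,94), (λ,95), (λ,96)}
  {κ, μ} × {94, 95, 96} = {(κ,94), (κ,95), (κ,96), (μ,94), (μ,95), (μ,96)}
  {κ, λ, μ} × {94, 96} = {(κ,94), (κ,96), (λ,94), (λ,96), (μ,94), (μ,96)}
  {κ, λ, μ} × {94, 95, 96} = {(κ,94), (κ,95), (κ,96), (λ,94), (λ,95), (λ,96), (μ,94), (μ,95), (μ,96)}
These 21 distinct sets form the basis B.
Close under arbitrary unions to get τ_{X×Y}; counting gives |τ_{X×Y}| = 70.


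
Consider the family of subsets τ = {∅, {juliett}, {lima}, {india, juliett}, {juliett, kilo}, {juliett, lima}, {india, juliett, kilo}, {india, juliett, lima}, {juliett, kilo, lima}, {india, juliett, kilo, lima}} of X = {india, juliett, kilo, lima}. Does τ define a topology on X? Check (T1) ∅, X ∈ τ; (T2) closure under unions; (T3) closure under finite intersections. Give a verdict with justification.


τ IS a topology on X.

Axiom (T1): ∅ ∈ τ? Yes; X ∈ τ? Yes.
Axiom (T2/T3): check pairwise unions and intersections of members of τ.
All pairwise intersections and unions checked — each lies in τ. Therefore τ satisfies (T1), (T2), (T3): it IS a topology on X.


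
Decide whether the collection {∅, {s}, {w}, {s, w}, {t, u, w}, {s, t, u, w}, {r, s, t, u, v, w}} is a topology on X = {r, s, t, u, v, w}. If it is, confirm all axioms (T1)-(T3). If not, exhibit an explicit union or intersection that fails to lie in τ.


τ IS a topology on X.

Axiom (T1): ∅ ∈ τ? Yes; X ∈ τ? Yes.
Axiom (T2/T3): check pairwise unions and intersections of members of τ.
All pairwise intersections and unions checked — each lies in τ. Therefore τ satisfies (T1), (T2), (T3): it IS a topology on X.


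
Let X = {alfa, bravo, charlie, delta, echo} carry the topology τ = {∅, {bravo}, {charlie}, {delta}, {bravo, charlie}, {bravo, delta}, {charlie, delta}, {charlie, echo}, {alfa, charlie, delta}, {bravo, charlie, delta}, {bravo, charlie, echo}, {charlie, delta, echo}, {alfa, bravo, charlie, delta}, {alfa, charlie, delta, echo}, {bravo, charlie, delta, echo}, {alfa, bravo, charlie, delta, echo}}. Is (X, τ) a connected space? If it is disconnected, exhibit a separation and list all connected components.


(X, τ) is disconnected; components = [{bravo}, {alfa, charlie, delta, echo}].

Find clopen sets (U ∈ τ with X ∖ U ∈ τ):
  U = ∅, X ∖ U = {alfa, bravo, charlie, delta, echo} — both open, so U is clopen.
  U = {bravo}, X ∖ U = {alfa, charlie, delta, echo} — both open, so U is clopen.
  U = {alfa, charlie, delta, echo}, X ∖ U = {bravo} — both open, so U is clopen.
  U = {alfa, bravo, charlie, delta, echo}, X ∖ U = ∅ — both open, so U is clopen.
Nontrivial clopen(s) exist: e.g. {alfa, charlie, delta, echo}. So (X, τ) is disconnected.
Compute connected components by grouping points that agree on all clopens:
  component: {bravo}
  component: {alfa, charlie, delta, echo}


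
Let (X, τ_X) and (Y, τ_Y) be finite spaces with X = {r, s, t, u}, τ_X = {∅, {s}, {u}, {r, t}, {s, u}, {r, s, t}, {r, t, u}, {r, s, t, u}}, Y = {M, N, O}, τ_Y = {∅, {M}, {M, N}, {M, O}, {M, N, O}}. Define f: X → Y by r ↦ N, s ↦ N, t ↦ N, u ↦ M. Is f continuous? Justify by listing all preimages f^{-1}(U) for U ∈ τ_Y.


f IS continuous.

Compute f^{-1}(U) for each U ∈ τ_Y:
  U = ∅: f^{-1}(U) = ∅ ∈ τ_X ✓.
  U = {M}: f^{-1}(U) = {u} ∈ τ_X ✓.
  U = {M, N}: f^{-1}(U) = {r, s, t, u} ∈ τ_X ✓.
  U = {M, O}: f^{-1}(U) = {u} ∈ τ_X ✓.
  U = {M, N, O}: f^{-1}(U) = {r, s, t, u} ∈ τ_X ✓.
Every preimage lies in τ_X, so f IS continuous.


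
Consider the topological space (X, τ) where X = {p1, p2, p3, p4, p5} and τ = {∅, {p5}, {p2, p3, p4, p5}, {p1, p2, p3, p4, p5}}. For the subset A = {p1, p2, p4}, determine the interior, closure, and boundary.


int(A) = ∅, cl(A) = {p1, p2, p3, p4}, ∂A = {p1, p2, p3, p4}.

Closed sets in (X, τ) are complements of opens:
  closed(X, τ) = {∅, {p1}, {p1, p2, p3, p4}, {p1, p2, p3, p4, p5}}.
int(A) = ⋃ {U ∈ τ : U ⊆ A}. Opens contained in A: ∅.
Taking the union of these: int(A) = ∅.
cl(A) = ⋂ {C closed : A ⊆ C}. Closed sets containing A: {p1, p2, p3, p4}, {p1, p2, p3, p4, p5}.
Intersecting these: cl(A) = {p1, p2, p3, p4}.
∂A = cl(A) ∖ int(A) = {p1, p2, p3, p4} ∖ ∅ = {p1, p2, p3, p4}.


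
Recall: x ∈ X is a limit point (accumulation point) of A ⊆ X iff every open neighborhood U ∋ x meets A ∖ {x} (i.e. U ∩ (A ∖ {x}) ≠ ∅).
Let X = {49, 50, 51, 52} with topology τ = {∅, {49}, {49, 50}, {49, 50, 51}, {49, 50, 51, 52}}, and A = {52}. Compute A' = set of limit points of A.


A' = ∅

For each x ∈ X, list the open sets U ∈ τ with x ∈ U, then check whether U ∩ (A ∖ {x}) ≠ ∅ for every such U.
  x = 49: open {49} ∋ x has {49} ∩ (A ∖ {49}) = ∅, so x is NOT a limit point.
  x = 50: open {49, 50} ∋ x has {49, 50} ∩ (A ∖ {50}) = ∅, so x is NOT a limit point.
  x = 51: open {49, 50, 51} ∋ x has {49, 50, 51} ∩ (A ∖ {51}) = ∅, so x is NOT a limit point.
  x = 52: open {49, 50, 51, 52} ∋ x has {49, 50, 51, 52} ∩ (A ∖ {52}) = ∅, so x is NOT a limit point.
Collecting: A' = ∅.


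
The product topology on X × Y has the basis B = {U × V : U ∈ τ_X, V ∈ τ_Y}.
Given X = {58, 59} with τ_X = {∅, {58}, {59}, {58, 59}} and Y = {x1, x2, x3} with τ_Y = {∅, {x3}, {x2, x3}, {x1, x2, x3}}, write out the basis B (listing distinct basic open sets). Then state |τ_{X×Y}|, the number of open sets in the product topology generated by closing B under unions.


Basis B = {∅ × ∅, {58} × {x3}, {59} × {x3}, {58} × {x2, x3}, {58, 59} × {x3}, {59} × {x2, x3}, {58} × {x1, x2, x3}, {59} × {x1, x2, x3}, {58, 59} × {x2, x3}, {58, 59} × {x1, x2, x3}}; |τ_{X×Y}| = 16.

Enumerate products U × V with U ∈ τ_X, V ∈ τ_Y (deduplicated):
  ∅ × ∅ = {} (∅)
  {58} × {x3} = {(58,x3)}
  {59} × {x3} = {(59,x3)}
  {58} × {x2, x3} = {(58,x2), (58,x3)}
  {58, 59} × {x3} = {(58,x3), (59,x3)}
  {59} × {x2, x3} = {(59,x2), (59,x3)}
  {58} × {x1, x2, x3} = {(58,x1), (58,x2), (58,x3)}
  {59} × {x1, x2, x3} = {(59,x1), (59,x2), (59,x3)}
  {58, 59} × {x2, x3} = {(58,x2), (58,x3), (59,x2), (59,x3)}
  {58, 59} × {x1, x2, x3} = {(58,x1), (58,x2), (58,x3), (59,x1), (59,x2), (59,x3)}
These 10 distinct sets form the basis B.
Close under arbitrary unions to get τ_{X×Y}; counting gives |τ_{X×Y}| = 16.


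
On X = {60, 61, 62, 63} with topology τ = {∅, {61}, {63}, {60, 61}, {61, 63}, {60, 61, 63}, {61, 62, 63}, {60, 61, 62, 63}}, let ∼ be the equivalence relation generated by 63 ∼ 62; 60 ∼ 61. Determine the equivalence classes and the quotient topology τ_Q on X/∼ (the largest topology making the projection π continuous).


X/∼ = {[60=61], [62=63]}; |τ_Q| = 3.

Equivalence classes: [60=61], [62=63].
Quotient map π: X → X/∼ sends 60 ↦ [60=61], 61 ↦ [60=61], 62 ↦ [62=63], 63 ↦ [62=63].
For each subset V ⊆ X/∼, compute π^{-1}(V) ⊆ X and check whether π^{-1}(V) ∈ τ. V is open in τ_Q iff π^{-1}(V) ∈ τ.
  V = {}: π^{-1}(V) = ∅ ∈ τ ✓.
  V = {[60=61]}: π^{-1}(V) = {60, 61} ∈ τ ✓.
  V = {[62=63]}: π^{-1}(V) = {62, 63} ∉ τ ✗.
  V = {[60=61], [62=63]}: π^{-1}(V) = {60, 61, 62, 63} ∈ τ ✓.
Open sets in the quotient: τ_Q = {{}, {[60=61]}, {[60=61], [62=63]}} (3 elements).


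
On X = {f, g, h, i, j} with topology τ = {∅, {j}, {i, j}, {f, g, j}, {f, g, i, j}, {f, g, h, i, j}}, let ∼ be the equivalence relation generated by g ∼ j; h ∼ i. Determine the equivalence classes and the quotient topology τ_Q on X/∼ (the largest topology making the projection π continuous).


X/∼ = {[f], [g=j], [h=i]}; |τ_Q| = 3.

Equivalence classes: [f], [g=j], [h=i].
Quotient map π: X → X/∼ sends f ↦ [f], g ↦ [g=j], h ↦ [h=i], i ↦ [h=i], j ↦ [g=j].
For each subset V ⊆ X/∼, compute π^{-1}(V) ⊆ X and check whether π^{-1}(V) ∈ τ. V is open in τ_Q iff π^{-1}(V) ∈ τ.
  V = {}: π^{-1}(V) = ∅ ∈ τ ✓.
  V = {[f]}: π^{-1}(V) = {f} ∉ τ ✗.
  V = {[g=j]}: π^{-1}(V) = {g, j} ∉ τ ✗.
  V = {[f], [g=j]}: π^{-1}(V) = {f, g, j} ∈ τ ✓.
  V = {[h=i]}: π^{-1}(V) = {h, i} ∉ τ ✗.
  V = {[f], [h=i]}: π^{-1}(V) = {f, h, i} ∉ τ ✗.
  V = {[g=j], [h=i]}: π^{-1}(V) = {g, h, i, j} ∉ τ ✗.
  V = {[f], [g=j], [h=i]}: π^{-1}(V) = {f, g, h, i, j} ∈ τ ✓.
Open sets in the quotient: τ_Q = {{}, {[f], [g=j]}, {[f], [g=j], [h=i]}} (3 elements).


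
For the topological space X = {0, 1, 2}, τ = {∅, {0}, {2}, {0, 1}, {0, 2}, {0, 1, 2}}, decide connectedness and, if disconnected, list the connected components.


(X, τ) is disconnected; components = [{2}, {0, 1}].

Find clopen sets (U ∈ τ with X ∖ U ∈ τ):
  U = ∅, X ∖ U = {0, 1, 2} — both open, so U is clopen.
  U = {2}, X ∖ U = {0, 1} — both open, so U is clopen.
  U = {0, 1}, X ∖ U = {2} — both open, so U is clopen.
  U = {0, 1, 2}, X ∖ U = ∅ — both open, so U is clopen.
Nontrivial clopen(s) exist: e.g. {2}. So (X, τ) is disconnected.
Compute connected components by grouping points that agree on all clopens:
  component: {2}
  component: {0, 1}


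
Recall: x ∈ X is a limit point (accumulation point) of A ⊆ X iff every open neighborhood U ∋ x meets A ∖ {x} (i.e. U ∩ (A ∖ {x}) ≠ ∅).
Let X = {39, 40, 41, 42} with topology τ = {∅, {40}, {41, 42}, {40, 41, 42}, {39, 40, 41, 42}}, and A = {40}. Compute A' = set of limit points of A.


A' = {39}

For each x ∈ X, list the open sets U ∈ τ with x ∈ U, then check whether U ∩ (A ∖ {x}) ≠ ∅ for every such U.
  x = 39: opens ∋ x are {39, 40, 41, 42}; each meets A ∖ {39}, so x IS a limit point.
  x = 40: open {40} ∋ x has {40} ∩ (A ∖ {40}) = ∅, so x is NOT a limit point.
  x = 41: open {41, 42} ∋ x has {41, 42} ∩ (A ∖ {41}) = ∅, so x is NOT a limit point.
  x = 42: open {41, 42} ∋ x has {41, 42} ∩ (A ∖ {42}) = ∅, so x is NOT a limit point.
Collecting: A' = {39}.


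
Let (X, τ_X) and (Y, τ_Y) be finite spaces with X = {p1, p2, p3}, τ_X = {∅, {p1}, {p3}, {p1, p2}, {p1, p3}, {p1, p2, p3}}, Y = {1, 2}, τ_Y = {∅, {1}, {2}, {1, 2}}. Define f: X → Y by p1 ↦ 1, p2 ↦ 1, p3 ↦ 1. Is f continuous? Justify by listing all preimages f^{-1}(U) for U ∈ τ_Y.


f IS continuous.

Compute f^{-1}(U) for each U ∈ τ_Y:
  U = ∅: f^{-1}(U) = ∅ ∈ τ_X ✓.
  U = {1}: f^{-1}(U) = {p1, p2, p3} ∈ τ_X ✓.
  U = {2}: f^{-1}(U) = ∅ ∈ τ_X ✓.
  U = {1, 2}: f^{-1}(U) = {p1, p2, p3} ∈ τ_X ✓.
Every preimage lies in τ_X, so f IS continuous.


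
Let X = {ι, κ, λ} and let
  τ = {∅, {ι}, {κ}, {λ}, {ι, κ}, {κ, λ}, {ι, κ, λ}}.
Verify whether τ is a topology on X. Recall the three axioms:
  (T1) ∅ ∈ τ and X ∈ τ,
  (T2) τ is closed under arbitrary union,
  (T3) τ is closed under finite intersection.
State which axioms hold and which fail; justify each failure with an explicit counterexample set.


τ is NOT a topology on X.

Axiom (T1): ∅ ∈ τ? Yes; X ∈ τ? Yes.
Axiom (T2/T3): check pairwise unions and intersections of members of τ.
Counterexample for (T2): {ι} ∪ {λ} = {ι, λ} ∉ τ. Therefore τ is NOT a topology.


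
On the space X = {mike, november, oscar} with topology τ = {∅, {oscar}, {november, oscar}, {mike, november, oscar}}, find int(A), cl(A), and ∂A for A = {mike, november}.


int(A) = ∅, cl(A) = {mike, november}, ∂A = {mike, november}.

Closed sets in (X, τ) are complements of opens:
  closed(X, τ) = {∅, {mike}, {mike, november}, {mike, november, oscar}}.
int(A) = ⋃ {U ∈ τ : U ⊆ A}. Opens contained in A: ∅.
Taking the union of these: int(A) = ∅.
cl(A) = ⋂ {C closed : A ⊆ C}. Closed sets containing A: {mike, november}, {mike, november, oscar}.
Intersecting these: cl(A) = {mike, november}.
∂A = cl(A) ∖ int(A) = {mike, november} ∖ ∅ = {mike, november}.


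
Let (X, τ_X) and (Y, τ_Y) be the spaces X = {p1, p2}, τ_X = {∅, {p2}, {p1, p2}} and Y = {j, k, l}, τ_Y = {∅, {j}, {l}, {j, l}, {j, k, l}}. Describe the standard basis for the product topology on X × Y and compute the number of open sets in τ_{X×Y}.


Basis B = {∅ × ∅, {p2} × {j}, {p2} × {l}, {p1, p2} × {j}, {p1, p2} × {l}, {p2} × {j, l}, {p2} × {j, k, l}, {p1, p2} × {j, l}, {p1, p2} × {j, k, l}}; |τ_{X×Y}| = 14.

Enumerate products U × V with U ∈ τ_X, V ∈ τ_Y (deduplicated):
  ∅ × ∅ = {} (∅)
  {p2} × {j} = {(p2,j)}
  {p2} × {l} = {(p2,l)}
  {p1, p2} × {j} = {(p1,j), (p2,j)}
  {p1, p2} × {l} = {(p1,l), (p2,l)}
  {p2} × {j, l} = {(p2,j), (p2,l)}
  {p2} × {j, k, l} = {(p2,j), (p2,k), (p2,l)}
  {p1, p2} × {j, l} = {(p1,j), (p1,l), (p2,j), (p2,l)}
  {p1, p2} × {j, k, l} = {(p1,j), (p1,k), (p1,l), (p2,j), (p2,k), (p2,l)}
These 9 distinct sets form the basis B.
Close under arbitrary unions to get τ_{X×Y}; counting gives |τ_{X×Y}| = 14.


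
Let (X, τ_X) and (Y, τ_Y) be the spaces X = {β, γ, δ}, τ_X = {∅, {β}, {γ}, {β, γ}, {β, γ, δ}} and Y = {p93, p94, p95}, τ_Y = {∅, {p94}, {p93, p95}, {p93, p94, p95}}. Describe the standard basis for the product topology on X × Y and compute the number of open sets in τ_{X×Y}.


Basis B = {∅ × ∅, {β} × {p94}, {γ} × {p94}, {β} × {p93, p95}, {β, γ} × {p94}, {γ} × {p93, p95}, {β} × {p93, p94, p95}, {β, γ, δ} × {p94}, {γ} × {p93, p94, p95}, {β, γ} × {p93, p95}, {β, γ} × {p93, p94, p95}, {β, γ, δ} × {p93, p95}, {β, γ, δ} × {p93, p94, p95}}; |τ_{X×Y}| = 25.

Enumerate products U × V with U ∈ τ_X, V ∈ τ_Y (deduplicated):
  ∅ × ∅ = {} (∅)
  {β} × {p94} = {(β,p94)}
  {γ} × {p94} = {(γ,p94)}
  {β} × {p93, p95} = {(β,p93), (β,p95)}
  {β, γ} × {p94} = {(β,p94), (γ,p94)}
  {γ} × {p93, p95} = {(γ,p93), (γ,p95)}
  {β} × {p93, p94, p95} = {(β,p93), (β,p94), (β,p95)}
  {β, γ, δ} × {p94} = {(β,p94), (γ,p94), (δ,p94)}
  {γ} × {p93, p94, p95} = {(γ,p93), (γ,p94), (γ,p95)}
  {β, γ} × {p93, p95} = {(β,p93), (β,p95), (γ,p93), (γ,p95)}
  {β, γ} × {p93, p94, p95} = {(β,p93), (β,p94), (β,p95), (γ,p93), (γ,p94), (γ,p95)}
  {β, γ, δ} × {p93, p95} = {(β,p93), (β,p95), (γ,p93), (γ,p95), (δ,p93), (δ,p95)}
  {β, γ, δ} × {p93, p94, p95} = {(β,p93), (β,p94), (β,p95), (γ,p93), (γ,p94), (γ,p95), (δ,p93), (δ,p94), (δ,p95)}
These 13 distinct sets form the basis B.
Close under arbitrary unions to get τ_{X×Y}; counting gives |τ_{X×Y}| = 25.


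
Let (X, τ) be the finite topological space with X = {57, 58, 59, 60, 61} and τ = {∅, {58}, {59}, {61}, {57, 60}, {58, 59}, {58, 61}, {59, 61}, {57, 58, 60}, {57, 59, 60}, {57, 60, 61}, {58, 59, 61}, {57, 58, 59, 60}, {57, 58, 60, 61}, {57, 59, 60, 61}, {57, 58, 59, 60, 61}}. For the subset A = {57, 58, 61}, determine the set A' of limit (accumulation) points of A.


A' = {60}

For each x ∈ X, list the open sets U ∈ τ with x ∈ U, then check whether U ∩ (A ∖ {x}) ≠ ∅ for every such U.
  x = 57: open {57, 60} ∋ x has {57, 60} ∩ (A ∖ {57}) = ∅, so x is NOT a limit point.
  x = 58: open {58} ∋ x has {58} ∩ (A ∖ {58}) = ∅, so x is NOT a limit point.
  x = 59: open {59} ∋ x has {59} ∩ (A ∖ {59}) = ∅, so x is NOT a limit point.
  x = 60: opens ∋ x are {57, 60}, {57, 58, 60}, {57, 59, 60}, {57, 60, 61}, {57, 58, 59, 60}, {57, 58, 60, 61}, {57, 59, 60, 61}, {57, 58, 59, 60, 61}; each meets A ∖ {60}, so x IS a limit point.
  x = 61: open {61} ∋ x has {61} ∩ (A ∖ {61}) = ∅, so x is NOT a limit point.
Collecting: A' = {60}.


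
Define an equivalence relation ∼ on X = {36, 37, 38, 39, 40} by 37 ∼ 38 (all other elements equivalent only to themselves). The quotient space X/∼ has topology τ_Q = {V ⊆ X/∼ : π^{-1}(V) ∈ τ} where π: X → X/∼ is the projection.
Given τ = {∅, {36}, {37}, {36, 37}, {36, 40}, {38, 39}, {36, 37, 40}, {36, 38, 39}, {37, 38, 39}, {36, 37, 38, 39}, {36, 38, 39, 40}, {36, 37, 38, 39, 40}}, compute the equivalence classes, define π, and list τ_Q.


X/∼ = {[36], [37=38], [39], [40]}; |τ_Q| = 6.

Equivalence classes: [36], [37=38], [39], [40].
Quotient map π: X → X/∼ sends 36 ↦ [36], 37 ↦ [37=38], 38 ↦ [37=38], 39 ↦ [39], 40 ↦ [40].
For each subset V ⊆ X/∼, compute π^{-1}(V) ⊆ X and check whether π^{-1}(V) ∈ τ. V is open in τ_Q iff π^{-1}(V) ∈ τ.
  V = {}: π^{-1}(V) = ∅ ∈ τ ✓.
  V = {[36]}: π^{-1}(V) = {36} ∈ τ ✓.
  V = {[37=38]}: π^{-1}(V) = {37, 38} ∉ τ ✗.
  V = {[36], [37=38]}: π^{-1}(V) = {36, 37, 38} ∉ τ ✗.
  V = {[39]}: π^{-1}(V) = {39} ∉ τ ✗.
  V = {[36], [39]}: π^{-1}(V) = {36, 39} ∉ τ ✗.
  V = {[37=38], [39]}: π^{-1}(V) = {37, 38, 39} ∈ τ ✓.
  V = {[36], [37=38], [39]}: π^{-1}(V) = {36, 37, 38, 39} ∈ τ ✓.
  V = {[40]}: π^{-1}(V) = {40} ∉ τ ✗.
  V = {[36], [40]}: π^{-1}(V) = {36, 40} ∈ τ ✓.
  V = {[37=38], [40]}: π^{-1}(V) = {37, 38, 40} ∉ τ ✗.
  V = {[36], [37=38], [40]}: π^{-1}(V) = {36, 37, 38, 40} ∉ τ ✗.
  V = {[39], [40]}: π^{-1}(V) = {39, 40} ∉ τ ✗.
  V = {[36], [39], [40]}: π^{-1}(V) = {36, 39, 40} ∉ τ ✗.
  V = {[37=38], [39], [40]}: π^{-1}(V) = {37, 38, 39, 40} ∉ τ ✗.
  V = {[36], [37=38], [39], [40]}: π^{-1}(V) = {36, 37, 38, 39, 40} ∈ τ ✓.
Open sets in the quotient: τ_Q = {{}, {[36]}, {[37=38], [39]}, {[36], [37=38], [39]}, {[36], [40]}, {[36], [37=38], [39], [40]}} (6 elements).


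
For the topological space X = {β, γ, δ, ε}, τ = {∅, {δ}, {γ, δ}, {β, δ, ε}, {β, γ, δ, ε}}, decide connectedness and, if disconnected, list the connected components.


(X, τ) is connected.

Find clopen sets (U ∈ τ with X ∖ U ∈ τ):
  U = ∅, X ∖ U = {β, γ, δ, ε} — both open, so U is clopen.
  U = {β, γ, δ, ε}, X ∖ U = ∅ — both open, so U is clopen.
Only trivial clopens (∅ and X) exist, so (X, τ) is connected.
Compute connected components by grouping points that agree on all clopens:
  component: {β, γ, δ, ε}


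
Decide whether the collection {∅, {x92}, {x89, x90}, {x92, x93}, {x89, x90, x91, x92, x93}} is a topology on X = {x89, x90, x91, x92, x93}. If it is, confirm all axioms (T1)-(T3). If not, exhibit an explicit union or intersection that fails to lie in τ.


τ is NOT a topology on X.

Axiom (T1): ∅ ∈ τ? Yes; X ∈ τ? Yes.
Axiom (T2/T3): check pairwise unions and intersections of members of τ.
Counterexample for (T2): {x92} ∪ {x89, x90} = {x89, x90, x92} ∉ τ. Therefore τ is NOT a topology.


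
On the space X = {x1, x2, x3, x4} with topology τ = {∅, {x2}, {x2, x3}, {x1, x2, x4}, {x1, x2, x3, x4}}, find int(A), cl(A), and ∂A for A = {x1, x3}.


int(A) = ∅, cl(A) = {x1, x3, x4}, ∂A = {x1, x3, x4}.

Closed sets in (X, τ) are complements of opens:
  closed(X, τ) = {∅, {x3}, {x1, x4}, {x1, x3, x4}, {x1, x2, x3, x4}}.
int(A) = ⋃ {U ∈ τ : U ⊆ A}. Opens contained in A: ∅.
Taking the union of these: int(A) = ∅.
cl(A) = ⋂ {C closed : A ⊆ C}. Closed sets containing A: {x1, x3, x4}, {x1, x2, x3, x4}.
Intersecting these: cl(A) = {x1, x3, x4}.
∂A = cl(A) ∖ int(A) = {x1, x3, x4} ∖ ∅ = {x1, x3, x4}.


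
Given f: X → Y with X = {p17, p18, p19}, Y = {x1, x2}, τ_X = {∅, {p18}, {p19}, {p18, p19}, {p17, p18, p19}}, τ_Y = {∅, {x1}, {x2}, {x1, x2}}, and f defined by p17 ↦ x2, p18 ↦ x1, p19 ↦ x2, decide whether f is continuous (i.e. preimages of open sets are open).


f is NOT continuous.

Compute f^{-1}(U) for each U ∈ τ_Y:
  U = ∅: f^{-1}(U) = ∅ ∈ τ_X ✓.
  U = {x1}: f^{-1}(U) = {p18} ∈ τ_X ✓.
  U = {x2}: f^{-1}(U) = {p17, p19} ∉ τ_X ✗.
  U = {x1, x2}: f^{-1}(U) = {p17, p18, p19} ∈ τ_X ✓.
Found U = {x2} with f^{-1}(U) = {p17, p19} not in τ_X. Therefore f is NOT continuous.


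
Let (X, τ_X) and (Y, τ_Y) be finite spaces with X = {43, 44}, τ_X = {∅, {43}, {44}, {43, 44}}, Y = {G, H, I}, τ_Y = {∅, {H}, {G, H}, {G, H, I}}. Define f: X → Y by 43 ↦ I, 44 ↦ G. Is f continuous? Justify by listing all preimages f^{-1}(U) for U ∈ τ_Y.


f IS continuous.

Compute f^{-1}(U) for each U ∈ τ_Y:
  U = ∅: f^{-1}(U) = ∅ ∈ τ_X ✓.
  U = {H}: f^{-1}(U) = ∅ ∈ τ_X ✓.
  U = {G, H}: f^{-1}(U) = {44} ∈ τ_X ✓.
  U = {G, H, I}: f^{-1}(U) = {43, 44} ∈ τ_X ✓.
Every preimage lies in τ_X, so f IS continuous.


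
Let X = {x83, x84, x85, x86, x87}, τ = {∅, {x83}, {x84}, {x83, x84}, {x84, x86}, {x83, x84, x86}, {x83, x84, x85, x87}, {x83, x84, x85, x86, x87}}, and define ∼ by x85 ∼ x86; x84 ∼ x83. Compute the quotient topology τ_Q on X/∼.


X/∼ = {[x83=x84], [x85=x86], [x87]}; |τ_Q| = 3.

Equivalence classes: [x83=x84], [x85=x86], [x87].
Quotient map π: X → X/∼ sends x83 ↦ [x83=x84], x84 ↦ [x83=x84], x85 ↦ [x85=x86], x86 ↦ [x85=x86], x87 ↦ [x87].
For each subset V ⊆ X/∼, compute π^{-1}(V) ⊆ X and check whether π^{-1}(V) ∈ τ. V is open in τ_Q iff π^{-1}(V) ∈ τ.
  V = {}: π^{-1}(V) = ∅ ∈ τ ✓.
  V = {[x83=x84]}: π^{-1}(V) = {x83, x84} ∈ τ ✓.
  V = {[x85=x86]}: π^{-1}(V) = {x85, x86} ∉ τ ✗.
  V = {[x83=x84], [x85=x86]}: π^{-1}(V) = {x83, x84, x85, x86} ∉ τ ✗.
  V = {[x87]}: π^{-1}(V) = {x87} ∉ τ ✗.
  V = {[x83=x84], [x87]}: π^{-1}(V) = {x83, x84, x87} ∉ τ ✗.
  V = {[x85=x86], [x87]}: π^{-1}(V) = {x85, x86, x87} ∉ τ ✗.
  V = {[x83=x84], [x85=x86], [x87]}: π^{-1}(V) = {x83, x84, x85, x86, x87} ∈ τ ✓.
Open sets in the quotient: τ_Q = {{}, {[x83=x84]}, {[x83=x84], [x85=x86], [x87]}} (3 elements).


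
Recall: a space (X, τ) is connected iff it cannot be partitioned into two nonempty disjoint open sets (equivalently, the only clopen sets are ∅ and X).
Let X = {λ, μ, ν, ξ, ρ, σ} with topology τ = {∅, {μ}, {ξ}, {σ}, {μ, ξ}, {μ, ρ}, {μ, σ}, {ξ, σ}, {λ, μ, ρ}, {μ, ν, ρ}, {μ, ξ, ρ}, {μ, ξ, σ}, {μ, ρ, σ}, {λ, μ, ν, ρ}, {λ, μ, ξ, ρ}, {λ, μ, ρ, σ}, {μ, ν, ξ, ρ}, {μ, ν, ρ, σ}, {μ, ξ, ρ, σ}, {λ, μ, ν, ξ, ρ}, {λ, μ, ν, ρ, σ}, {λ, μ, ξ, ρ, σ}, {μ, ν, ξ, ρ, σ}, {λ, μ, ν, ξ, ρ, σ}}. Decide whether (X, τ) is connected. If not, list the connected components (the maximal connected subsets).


(X, τ) is disconnected; components = [{ξ}, {σ}, {λ, μ, ν, ρ}].

Find clopen sets (U ∈ τ with X ∖ U ∈ τ):
  U = ∅, X ∖ U = {λ, μ, ν, ξ, ρ, σ} — both open, so U is clopen.
  U = {ξ}, X ∖ U = {λ, μ, ν, ρ, σ} — both open, so U is clopen.
  U = {σ}, X ∖ U = {λ, μ, ν, ξ, ρ} — both open, so U is clopen.
  U = {ξ, σ}, X ∖ U = {λ, μ, ν, ρ} — both open, so U is clopen.
  U = {λ, μ, ν, ρ}, X ∖ U = {ξ, σ} — both open, so U is clopen.
  U = {λ, μ, ν, ξ, ρ}, X ∖ U = {σ} — both open, so U is clopen.
  U = {λ, μ, ν, ρ, σ}, X ∖ U = {ξ} — both open, so U is clopen.
  U = {λ, μ, ν, ξ, ρ, σ}, X ∖ U = ∅ — both open, so U is clopen.
Nontrivial clopen(s) exist: e.g. {σ}. So (X, τ) is disconnected.
Compute connected components by grouping points that agree on all clopens:
  component: {ξ}
  component: {σ}
  component: {λ, μ, ν, ρ}


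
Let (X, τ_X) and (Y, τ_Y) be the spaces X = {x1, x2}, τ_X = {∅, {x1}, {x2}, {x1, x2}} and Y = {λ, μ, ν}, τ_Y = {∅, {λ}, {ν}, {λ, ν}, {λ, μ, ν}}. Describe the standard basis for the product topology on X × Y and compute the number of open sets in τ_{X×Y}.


Basis B = {∅ × ∅, {x1} × {λ}, {x1} × {ν}, {x2} × {λ}, {x2} × {ν}, {x1} × {λ, ν}, {x1, x2} × {λ}, {x1, x2} × {ν}, {x2} × {λ, ν}, {x1} × {λ, μ, ν}, {x2} × {λ, μ, ν}, {x1, x2} × {λ, ν}, {x1, x2} × {λ, μ, ν}}; |τ_{X×Y}| = 25.

Enumerate products U × V with U ∈ τ_X, V ∈ τ_Y (deduplicated):
  ∅ × ∅ = {} (∅)
  {x1} × {λ} = {(x1,λ)}
  {x1} × {ν} = {(x1,ν)}
  {x2} × {λ} = {(x2,λ)}
  {x2} × {ν} = {(x2,ν)}
  {x1} × {λ, ν} = {(x1,λ), (x1,ν)}
  {x1, x2} × {λ} = {(x1,λ), (x2,λ)}
  {x1, x2} × {ν} = {(x1,ν), (x2,ν)}
  {x2} × {λ, ν} = {(x2,λ), (x2,ν)}
  {x1} × {λ, μ, ν} = {(x1,λ), (x1,μ), (x1,ν)}
  {x2} × {λ, μ, ν} = {(x2,λ), (x2,μ), (x2,ν)}
  {x1, x2} × {λ, ν} = {(x1,λ), (x1,ν), (x2,λ), (x2,ν)}
  {x1, x2} × {λ, μ, ν} = {(x1,λ), (x1,μ), (x1,ν), (x2,λ), (x2,μ), (x2,ν)}
These 13 distinct sets form the basis B.
Close under arbitrary unions to get τ_{X×Y}; counting gives |τ_{X×Y}| = 25.


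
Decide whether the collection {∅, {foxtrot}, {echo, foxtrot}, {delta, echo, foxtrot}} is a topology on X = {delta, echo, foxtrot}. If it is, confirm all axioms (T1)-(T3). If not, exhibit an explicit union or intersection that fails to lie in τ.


τ IS a topology on X.

Axiom (T1): ∅ ∈ τ? Yes; X ∈ τ? Yes.
Axiom (T2/T3): check pairwise unions and intersections of members of τ.
All pairwise intersections and unions checked — each lies in τ. Therefore τ satisfies (T1), (T2), (T3): it IS a topology on X.


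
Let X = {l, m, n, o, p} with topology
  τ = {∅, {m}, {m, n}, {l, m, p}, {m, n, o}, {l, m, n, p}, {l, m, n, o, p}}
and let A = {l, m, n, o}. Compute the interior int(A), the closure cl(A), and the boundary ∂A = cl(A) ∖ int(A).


int(A) = {m, n, o}, cl(A) = {l, m, n, o, p}, ∂A = {l, p}.

Closed sets in (X, τ) are complements of opens:
  closed(X, τ) = {∅, {o}, {l, p}, {n, o}, {l, o, p}, {l, n, o, p}, {l, m, n, o, p}}.
int(A) = ⋃ {U ∈ τ : U ⊆ A}. Opens contained in A: ∅, {m}, {m, n}, {m, n, o}.
Taking the union of these: int(A) = {m, n, o}.
cl(A) = ⋂ {C closed : A ⊆ C}. Closed sets containing A: {l, m, n, o, p}.
Intersecting these: cl(A) = {l, m, n, o, p}.
∂A = cl(A) ∖ int(A) = {l, m, n, o, p} ∖ {m, n, o} = {l, p}.


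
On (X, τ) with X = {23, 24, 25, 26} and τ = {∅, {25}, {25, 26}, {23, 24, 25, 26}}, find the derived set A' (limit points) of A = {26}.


A' = {23, 24}

For each x ∈ X, list the open sets U ∈ τ with x ∈ U, then check whether U ∩ (A ∖ {x}) ≠ ∅ for every such U.
  x = 23: opens ∋ x are {23, 24, 25, 26}; each meets A ∖ {23}, so x IS a limit point.
  x = 24: opens ∋ x are {23, 24, 25, 26}; each meets A ∖ {24}, so x IS a limit point.
  x = 25: open {25} ∋ x has {25} ∩ (A ∖ {25}) = ∅, so x is NOT a limit point.
  x = 26: open {25, 26} ∋ x has {25, 26} ∩ (A ∖ {26}) = ∅, so x is NOT a limit point.
Collecting: A' = {23, 24}.


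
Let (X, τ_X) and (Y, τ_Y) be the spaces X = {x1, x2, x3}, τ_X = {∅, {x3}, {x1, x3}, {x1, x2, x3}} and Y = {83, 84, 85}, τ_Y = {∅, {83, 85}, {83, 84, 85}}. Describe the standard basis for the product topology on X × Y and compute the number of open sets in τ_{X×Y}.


Basis B = {∅ × ∅, {x3} × {83, 85}, {x3} × {83, 84, 85}, {x1, x3} × {83, 85}, {x1, x3} × {83, 84, 85}, {x1, x2, x3} × {83, 85}, {x1, x2, x3} × {83, 84, 85}}; |τ_{X×Y}| = 10.

Enumerate products U × V with U ∈ τ_X, V ∈ τ_Y (deduplicated):
  ∅ × ∅ = {} (∅)
  {x3} × {83, 85} = {(x3,83), (x3,85)}
  {x3} × {83, 84, 85} = {(x3,83), (x3,84), (x3,85)}
  {x1, x3} × {83, 85} = {(x1,83), (x1,85), (x3,83), (x3,85)}
  {x1, x3} × {83, 84, 85} = {(x1,83), (x1,84), (x1,85), (x3,83), (x3,84), (x3,85)}
  {x1, x2, x3} × {83, 85} = {(x1,83), (x1,85), (x2,83), (x2,85), (x3,83), (x3,85)}
  {x1, x2, x3} × {83, 84, 85} = {(x1,83), (x1,84), (x1,85), (x2,83), (x2,84), (x2,85), (x3,83), (x3,84), (x3,85)}
These 7 distinct sets form the basis B.
Close under arbitrary unions to get τ_{X×Y}; counting gives |τ_{X×Y}| = 10.


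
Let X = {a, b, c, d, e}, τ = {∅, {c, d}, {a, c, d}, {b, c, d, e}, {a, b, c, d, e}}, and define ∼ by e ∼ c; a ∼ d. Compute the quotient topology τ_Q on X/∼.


X/∼ = {[a=d], [b], [c=e]}; |τ_Q| = 2.

Equivalence classes: [a=d], [b], [c=e].
Quotient map π: X → X/∼ sends a ↦ [a=d], b ↦ [b], c ↦ [c=e], d ↦ [a=d], e ↦ [c=e].
For each subset V ⊆ X/∼, compute π^{-1}(V) ⊆ X and check whether π^{-1}(V) ∈ τ. V is open in τ_Q iff π^{-1}(V) ∈ τ.
  V = {}: π^{-1}(V) = ∅ ∈ τ ✓.
  V = {[a=d]}: π^{-1}(V) = {a, d} ∉ τ ✗.
  V = {[b]}: π^{-1}(V) = {b} ∉ τ ✗.
  V = {[a=d], [b]}: π^{-1}(V) = {a, b, d} ∉ τ ✗.
  V = {[c=e]}: π^{-1}(V) = {c, e} ∉ τ ✗.
  V = {[a=d], [c=e]}: π^{-1}(V) = {a, c, d, e} ∉ τ ✗.
  V = {[b], [c=e]}: π^{-1}(V) = {b, c, e} ∉ τ ✗.
  V = {[a=d], [b], [c=e]}: π^{-1}(V) = {a, b, c, d, e} ∈ τ ✓.
Open sets in the quotient: τ_Q = {{}, {[a=d], [b], [c=e]}} (2 elements).


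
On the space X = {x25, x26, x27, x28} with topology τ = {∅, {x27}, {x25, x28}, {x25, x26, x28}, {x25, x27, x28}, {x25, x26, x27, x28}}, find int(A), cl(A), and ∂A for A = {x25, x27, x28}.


int(A) = {x25, x27, x28}, cl(A) = {x25, x26, x27, x28}, ∂A = {x26}.

Closed sets in (X, τ) are complements of opens:
  closed(X, τ) = {∅, {x26}, {x27}, {x26, x27}, {x25, x26, x28}, {x25, x26, x27, x28}}.
int(A) = ⋃ {U ∈ τ : U ⊆ A}. Opens contained in A: ∅, {x27}, {x25, x28}, {x25, x27, x28}.
Taking the union of these: int(A) = {x25, x27, x28}.
cl(A) = ⋂ {C closed : A ⊆ C}. Closed sets containing A: {x25, x26, x27, x28}.
Intersecting these: cl(A) = {x25, x26, x27, x28}.
∂A = cl(A) ∖ int(A) = {x25, x26, x27, x28} ∖ {x25, x27, x28} = {x26}.


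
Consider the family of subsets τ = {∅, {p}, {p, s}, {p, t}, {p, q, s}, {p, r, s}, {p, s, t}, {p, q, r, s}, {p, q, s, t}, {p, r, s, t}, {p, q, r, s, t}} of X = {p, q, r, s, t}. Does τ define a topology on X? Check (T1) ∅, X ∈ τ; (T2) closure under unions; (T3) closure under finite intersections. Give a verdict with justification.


τ IS a topology on X.

Axiom (T1): ∅ ∈ τ? Yes; X ∈ τ? Yes.
Axiom (T2/T3): check pairwise unions and intersections of members of τ.
All pairwise intersections and unions checked — each lies in τ. Therefore τ satisfies (T1), (T2), (T3): it IS a topology on X.


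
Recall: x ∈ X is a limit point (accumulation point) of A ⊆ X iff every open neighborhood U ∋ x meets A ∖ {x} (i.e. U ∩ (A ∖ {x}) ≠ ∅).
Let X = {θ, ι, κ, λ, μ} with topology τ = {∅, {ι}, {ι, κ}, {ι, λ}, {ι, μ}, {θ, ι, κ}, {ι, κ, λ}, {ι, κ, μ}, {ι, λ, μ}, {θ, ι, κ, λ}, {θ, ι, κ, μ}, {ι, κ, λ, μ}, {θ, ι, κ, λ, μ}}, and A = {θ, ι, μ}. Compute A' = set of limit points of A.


A' = {θ, κ, λ, μ}

For each x ∈ X, list the open sets U ∈ τ with x ∈ U, then check whether U ∩ (A ∖ {x}) ≠ ∅ for every such U.
  x = θ: opens ∋ x are {θ, ι, κ}, {θ, ι, κ, λ}, {θ, ι, κ, μ}, {θ, ι, κ, λ, μ}; each meets A ∖ {θ}, so x IS a limit point.
  x = ι: open {ι} ∋ x has {ι} ∩ (A ∖ {ι}) = ∅, so x is NOT a limit point.
  x = κ: opens ∋ x are {ι, κ}, {θ, ι, κ}, {ι, κ, λ}, {ι, κ, μ}, {θ, ι, κ, λ}, {θ, ι, κ, μ}, {ι, κ, λ, μ}, {θ, ι, κ, λ, μ}; each meets A ∖ {κ}, so x IS a limit point.
  x = λ: opens ∋ x are {ι, λ}, {ι, κ, λ}, {ι, λ, μ}, {θ, ι, κ, λ}, {ι, κ, λ, μ}, {θ, ι, κ, λ, μ}; each meets A ∖ {λ}, so x IS a limit point.
  x = μ: opens ∋ x are {ι, μ}, {ι, κ, μ}, {ι, λ, μ}, {θ, ι, κ, μ}, {ι, κ, λ, μ}, {θ, ι, κ, λ, μ}; each meets A ∖ {μ}, so x IS a limit point.
Collecting: A' = {θ, κ, λ, μ}.


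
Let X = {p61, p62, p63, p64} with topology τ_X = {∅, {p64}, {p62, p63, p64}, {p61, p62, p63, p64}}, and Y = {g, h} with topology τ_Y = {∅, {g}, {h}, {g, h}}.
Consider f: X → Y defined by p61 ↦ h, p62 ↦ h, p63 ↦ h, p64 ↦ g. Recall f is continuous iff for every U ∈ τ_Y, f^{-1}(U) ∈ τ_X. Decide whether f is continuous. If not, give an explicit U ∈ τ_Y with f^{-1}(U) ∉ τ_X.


f is NOT continuous.

Compute f^{-1}(U) for each U ∈ τ_Y:
  U = ∅: f^{-1}(U) = ∅ ∈ τ_X ✓.
  U = {g}: f^{-1}(U) = {p64} ∈ τ_X ✓.
  U = {h}: f^{-1}(U) = {p61, p62, p63} ∉ τ_X ✗.
  U = {g, h}: f^{-1}(U) = {p61, p62, p63, p64} ∈ τ_X ✓.
Found U = {h} with f^{-1}(U) = {p61, p62, p63} not in τ_X. Therefore f is NOT continuous.


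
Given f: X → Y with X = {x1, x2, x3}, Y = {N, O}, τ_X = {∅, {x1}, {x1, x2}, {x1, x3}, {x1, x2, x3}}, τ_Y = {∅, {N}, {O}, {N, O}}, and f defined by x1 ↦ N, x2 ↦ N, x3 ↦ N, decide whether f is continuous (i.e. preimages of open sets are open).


f IS continuous.

Compute f^{-1}(U) for each U ∈ τ_Y:
  U = ∅: f^{-1}(U) = ∅ ∈ τ_X ✓.
  U = {N}: f^{-1}(U) = {x1, x2, x3} ∈ τ_X ✓.
  U = {O}: f^{-1}(U) = ∅ ∈ τ_X ✓.
  U = {N, O}: f^{-1}(U) = {x1, x2, x3} ∈ τ_X ✓.
Every preimage lies in τ_X, so f IS continuous.


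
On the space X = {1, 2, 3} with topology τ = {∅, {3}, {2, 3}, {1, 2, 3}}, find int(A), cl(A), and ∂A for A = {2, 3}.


int(A) = {2, 3}, cl(A) = {1, 2, 3}, ∂A = {1}.

Closed sets in (X, τ) are complements of opens:
  closed(X, τ) = {∅, {1}, {1, 2}, {1, 2, 3}}.
int(A) = ⋃ {U ∈ τ : U ⊆ A}. Opens contained in A: ∅, {3}, {2, 3}.
Taking the union of these: int(A) = {2, 3}.
cl(A) = ⋂ {C closed : A ⊆ C}. Closed sets containing A: {1, 2, 3}.
Intersecting these: cl(A) = {1, 2, 3}.
∂A = cl(A) ∖ int(A) = {1, 2, 3} ∖ {2, 3} = {1}.
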